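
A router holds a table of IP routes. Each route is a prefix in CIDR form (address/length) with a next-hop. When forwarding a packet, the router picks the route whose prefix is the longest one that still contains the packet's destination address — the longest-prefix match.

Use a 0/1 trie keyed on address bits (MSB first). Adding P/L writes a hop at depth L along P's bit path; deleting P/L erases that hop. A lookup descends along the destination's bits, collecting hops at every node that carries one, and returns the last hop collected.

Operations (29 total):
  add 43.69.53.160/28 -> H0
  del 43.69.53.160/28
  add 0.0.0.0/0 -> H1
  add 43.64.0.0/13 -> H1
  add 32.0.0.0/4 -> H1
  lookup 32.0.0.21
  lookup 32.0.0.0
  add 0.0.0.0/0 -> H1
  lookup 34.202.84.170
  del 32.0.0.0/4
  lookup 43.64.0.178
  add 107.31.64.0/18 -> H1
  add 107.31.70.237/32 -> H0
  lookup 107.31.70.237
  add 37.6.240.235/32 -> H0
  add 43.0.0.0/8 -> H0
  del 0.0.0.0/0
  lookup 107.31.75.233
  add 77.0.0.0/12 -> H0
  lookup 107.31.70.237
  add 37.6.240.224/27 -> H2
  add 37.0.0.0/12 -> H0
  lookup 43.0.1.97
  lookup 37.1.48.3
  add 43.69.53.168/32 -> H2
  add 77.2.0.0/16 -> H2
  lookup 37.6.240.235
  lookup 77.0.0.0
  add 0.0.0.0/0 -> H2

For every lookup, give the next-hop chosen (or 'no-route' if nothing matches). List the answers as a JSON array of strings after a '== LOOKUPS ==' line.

Process each operation:
  + 43.69.53.160/28 (H0) depth=28
  - 43.69.53.160/28 clear@28
  + 0.0.0.0/0 (H1) depth=0
  + 43.64.0.0/13 (H1) depth=13
  + 32.0.0.0/4 (H1) depth=4
  lookup 32.0.0.21: bits 0010 walk d0:H1→d1:-→d2:-→d3:-→d4:H1 -> H1
  lookup 32.0.0.0: bits 0010 walk d0:H1→d1:-→d2:-→d3:-→d4:H1 -> H1
  + 0.0.0.0/0 (H1) depth=0
  lookup 34.202.84.170: bits 0010 walk d0:H1→d1:-→d2:-→d3:-→d4:H1 -> H1
  - 32.0.0.0/4 clear@4
  lookup 43.64.0.178: bits 0010101101000 walk d0:H1→d1:-→d2:-→d3:-→d4:-→d5:-→d6:-→d7:-→d8:-→d9:-→d10:-→d11:-→d12:-→d13:H1 -> H1
  + 107.31.64.0/18 (H1) depth=18
  + 107.31.70.237/32 (H0) depth=32
  lookup 107.31.70.237: bits 01101011000111110100011011101101 walk d0:H1→d1:-→d2:-→d3:-→d4:-→d5:-→d6:-→d7:-→d8:-→d9:-→d10:-→d11:-→d12:-→d13:-→d14:-→d15:-→d16:-→d17:-→d18:H1→d19:-→d20:-→d21:-→d22:-→d23:-→d24:-→d25:-→d26:-→d27:-→d28:-→d29:-→d30:-→d31:-→d32:H0 -> H0
  + 37.6.240.235/32 (H0) depth=32
  + 43.0.0.0/8 (H0) depth=8
  - 0.0.0.0/0 clear@0
  lookup 107.31.75.233: bits 01101011000111110100 walk d0:-→d1:-→d2:-→d3:-→d4:-→d5:-→d6:-→d7:-→d8:-→d9:-→d10:-→d11:-→d12:-→d13:-→d14:-→d15:-→d16:-→d17:-→d18:H1→d19:-→d20:- -> H1
  + 77.0.0.0/12 (H0) depth=12
  lookup 107.31.70.237: bits 01101011000111110100011011101101 walk d0:-→d1:-→d2:-→d3:-→d4:-→d5:-→d6:-→d7:-→d8:-→d9:-→d10:-→d11:-→d12:-→d13:-→d14:-→d15:-→d16:-→d17:-→d18:H1→d19:-→d20:-→d21:-→d22:-→d23:-→d24:-→d25:-→d26:-→d27:-→d28:-→d29:-→d30:-→d31:-→d32:H0 -> H0
  + 37.6.240.224/27 (H2) depth=27
  + 37.0.0.0/12 (H0) depth=12
  lookup 43.0.1.97: bits 001010110 walk d0:-→d1:-→d2:-→d3:-→d4:-→d5:-→d6:-→d7:-→d8:H0→d9:- -> H0
  lookup 37.1.48.3: bits 0010010100000 walk d0:-→d1:-→d2:-→d3:-→d4:-→d5:-→d6:-→d7:-→d8:-→d9:-→d10:-→d11:-→d12:H0→d13:- -> H0
  + 43.69.53.168/32 (H2) depth=32
  + 77.2.0.0/16 (H2) depth=16
  lookup 37.6.240.235: bits 00100101000001101111000011101011 walk d0:-→d1:-→d2:-→d3:-→d4:-→d5:-→d6:-→d7:-→d8:-→d9:-→d10:-→d11:-→d12:H0→d13:-→d14:-→d15:-→d16:-→d17:-→d18:-→d19:-→d20:-→d21:-→d22:-→d23:-→d24:-→d25:-→d26:-→d27:H2→d28:-→d29:-→d30:-→d31:-→d32:H0 -> H0
  lookup 77.0.0.0: bits 01001101000000 walk d0:-→d1:-→d2:-→d3:-→d4:-→d5:-→d6:-→d7:-→d8:-→d9:-→d10:-→d11:-→d12:H0→d13:-→d14:- -> H0
  + 0.0.0.0/0 (H2) depth=0

== LOOKUPS ==
["H1","H1","H1","H1","H0","H1","H0","H0","H0","H0","H0"]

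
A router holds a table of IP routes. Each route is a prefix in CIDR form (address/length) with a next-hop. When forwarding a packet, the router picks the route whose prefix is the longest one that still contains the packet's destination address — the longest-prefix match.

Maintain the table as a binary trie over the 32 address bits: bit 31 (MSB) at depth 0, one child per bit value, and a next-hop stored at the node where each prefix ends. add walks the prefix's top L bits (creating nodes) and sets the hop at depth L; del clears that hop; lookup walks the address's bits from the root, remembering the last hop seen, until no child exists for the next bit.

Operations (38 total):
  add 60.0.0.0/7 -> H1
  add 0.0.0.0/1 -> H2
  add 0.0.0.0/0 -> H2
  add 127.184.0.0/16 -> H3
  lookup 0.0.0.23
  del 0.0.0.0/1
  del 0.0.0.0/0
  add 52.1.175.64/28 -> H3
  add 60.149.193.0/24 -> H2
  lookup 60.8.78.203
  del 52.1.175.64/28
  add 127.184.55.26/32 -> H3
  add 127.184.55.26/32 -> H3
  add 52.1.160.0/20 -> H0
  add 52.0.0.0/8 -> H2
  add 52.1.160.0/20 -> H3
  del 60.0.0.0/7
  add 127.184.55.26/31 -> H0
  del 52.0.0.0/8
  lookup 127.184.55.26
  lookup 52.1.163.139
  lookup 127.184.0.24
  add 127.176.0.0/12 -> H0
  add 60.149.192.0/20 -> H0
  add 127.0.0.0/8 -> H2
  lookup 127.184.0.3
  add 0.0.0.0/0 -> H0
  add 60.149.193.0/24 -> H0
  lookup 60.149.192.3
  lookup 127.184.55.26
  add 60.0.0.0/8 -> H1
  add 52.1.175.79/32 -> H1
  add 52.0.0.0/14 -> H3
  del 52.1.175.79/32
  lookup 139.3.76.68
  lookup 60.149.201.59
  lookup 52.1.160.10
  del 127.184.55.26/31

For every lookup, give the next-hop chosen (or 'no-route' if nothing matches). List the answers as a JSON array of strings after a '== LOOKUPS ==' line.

Trace:
  + 60.0.0.0/7 (H1) depth=7
  + 0.0.0.0/1 (H2) depth=1
  + 0.0.0.0/0 (H2) depth=0
  + 127.184.0.0/16 (H3) depth=16
  Q 0.0.0.23: descend 00 ; hops seen [H2,H2] ; pick H2
  - 0.0.0.0/1 clear@1
  - 0.0.0.0/0 clear@0
  + 52.1.175.64/28 (H3) depth=28
  + 60.149.193.0/24 (H2) depth=24
  Q 60.8.78.203: descend 00111100 ; hops seen [H1] ; pick H1
  - 52.1.175.64/28 clear@28
  + 127.184.55.26/32 (H3) depth=32
  + 127.184.55.26/32 (H3) depth=32
  + 52.1.160.0/20 (H0) depth=20
  + 52.0.0.0/8 (H2) depth=8
  + 52.1.160.0/20 (H3) depth=20
  - 60.0.0.0/7 clear@7
  + 127.184.55.26/31 (H0) depth=31
  - 52.0.0.0/8 clear@8
  Q 127.184.55.26: descend 01111111101110000011011100011010 ; hops seen [H3,H0,H3] ; pick H3
  Q 52.1.163.139: descend 00110100000000011010 ; hops seen [H3] ; pick H3
  Q 127.184.0.24: descend 011111111011100000 ; hops seen [H3] ; pick H3
  + 127.176.0.0/12 (H0) depth=12
  + 60.149.192.0/20 (H0) depth=20
  + 127.0.0.0/8 (H2) depth=8
  Q 127.184.0.3: descend 011111111011100000 ; hops seen [H2,H0,H3] ; pick H3
  + 0.0.0.0/0 (H0) depth=0
  + 60.149.193.0/24 (H0) depth=24
  Q 60.149.192.3: descend 00111100100101011100000 ; hops seen [H0,H0] ; pick H0
  Q 127.184.55.26: descend 01111111101110000011011100011010 ; hops seen [H0,H2,H0,H3,H0,H3] ; pick H3
  + 60.0.0.0/8 (H1) depth=8
  + 52.1.175.79/32 (H1) depth=32
  + 52.0.0.0/14 (H3) depth=14
  - 52.1.175.79/32 clear@32
  Q 139.3.76.68: descend ε ; hops seen [H0] ; pick H0
  Q 60.149.201.59: descend 00111100100101011100 ; hops seen [H0,H1,H0] ; pick H0
  Q 52.1.160.10: descend 00110100000000011010 ; hops seen [H0,H3,H3] ; pick H3
  - 127.184.55.26/31 clear@31

== LOOKUPS ==
["H2","H1","H3","H3","H3","H3","H0","H3","H0","H0","H3"]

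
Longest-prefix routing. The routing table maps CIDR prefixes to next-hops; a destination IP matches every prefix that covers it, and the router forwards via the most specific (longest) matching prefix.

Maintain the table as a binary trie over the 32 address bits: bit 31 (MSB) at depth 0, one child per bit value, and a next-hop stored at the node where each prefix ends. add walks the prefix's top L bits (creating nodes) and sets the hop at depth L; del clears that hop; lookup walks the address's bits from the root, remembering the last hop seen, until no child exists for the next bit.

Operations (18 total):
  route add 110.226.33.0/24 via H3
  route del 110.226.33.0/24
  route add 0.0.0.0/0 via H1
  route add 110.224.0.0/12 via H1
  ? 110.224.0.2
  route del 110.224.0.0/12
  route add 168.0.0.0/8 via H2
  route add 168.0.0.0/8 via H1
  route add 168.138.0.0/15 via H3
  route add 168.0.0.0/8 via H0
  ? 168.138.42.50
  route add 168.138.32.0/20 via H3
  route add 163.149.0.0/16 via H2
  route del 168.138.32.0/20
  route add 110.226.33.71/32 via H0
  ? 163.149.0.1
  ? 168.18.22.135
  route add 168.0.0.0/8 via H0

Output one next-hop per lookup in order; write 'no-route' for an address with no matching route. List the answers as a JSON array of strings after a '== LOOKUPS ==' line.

Process each operation:
  + 110.226.33.0/24 (H3) depth=24
  del 110.226.33.0/24 (clear depth 24)
  + 0.0.0.0/0 (H1) depth=0
  + 110.224.0.0/12 (H1) depth=12
  ? 110.224.0.2  path d0:H1→d1:-→d2:-→d3:-→d4:-→d5:-→d6:-→d7:-→d8:-→d9:-→d10:-→d11:-→d12:H1→d13:-→d14:-  best=H1
  del 110.224.0.0/12 (clear depth 12)
  + 168.0.0.0/8 (H2) depth=8
  + 168.0.0.0/8 (H1) depth=8
  + 168.138.0.0/15 (H3) depth=15
  + 168.0.0.0/8 (H0) depth=8
  ? 168.138.42.50  path d0:H1→d1:-→d2:-→d3:-→d4:-→d5:-→d6:-→d7:-→d8:H0→d9:-→d10:-→d11:-→d12:-→d13:-→d14:-→d15:H3  best=H3
  + 168.138.32.0/20 (H3) depth=20
  + 163.149.0.0/16 (H2) depth=16
  del 168.138.32.0/20 (clear depth 20)
  + 110.226.33.71/32 (H0) depth=32
  ? 163.149.0.1  path d0:H1→d1:-→d2:-→d3:-→d4:-→d5:-→d6:-→d7:-→d8:-→d9:-→d10:-→d11:-→d12:-→d13:-→d14:-→d15:-→d16:H2  best=H2
  ? 168.18.22.135  path d0:H1→d1:-→d2:-→d3:-→d4:-→d5:-→d6:-→d7:-→d8:H0  best=H0
  + 168.0.0.0/8 (H0) depth=8

== LOOKUPS ==
["H1","H3","H2","H0"]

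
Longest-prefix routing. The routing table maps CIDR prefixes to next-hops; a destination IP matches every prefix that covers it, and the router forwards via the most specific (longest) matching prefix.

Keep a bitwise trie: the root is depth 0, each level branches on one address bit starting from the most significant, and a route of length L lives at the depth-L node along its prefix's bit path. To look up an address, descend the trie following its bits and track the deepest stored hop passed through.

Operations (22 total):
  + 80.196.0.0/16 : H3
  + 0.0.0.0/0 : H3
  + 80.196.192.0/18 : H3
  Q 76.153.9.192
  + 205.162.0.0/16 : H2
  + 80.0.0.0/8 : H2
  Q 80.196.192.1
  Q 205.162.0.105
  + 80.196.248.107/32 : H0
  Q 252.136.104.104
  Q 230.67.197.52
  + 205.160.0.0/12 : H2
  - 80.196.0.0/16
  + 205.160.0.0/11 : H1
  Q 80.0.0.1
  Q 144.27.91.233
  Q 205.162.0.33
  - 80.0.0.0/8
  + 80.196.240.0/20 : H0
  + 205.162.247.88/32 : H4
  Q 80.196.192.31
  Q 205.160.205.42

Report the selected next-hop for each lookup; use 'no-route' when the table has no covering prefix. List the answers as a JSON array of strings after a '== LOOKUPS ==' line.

Trace:
  + 80.196.0.0/16 (H3) depth=16
  + 0.0.0.0/0 (H3) depth=0
  + 80.196.192.0/18 (H3) depth=18
  Q 76.153.9.192: descend 010 ; hops seen [H3] ; pick H3
  + 205.162.0.0/16 (H2) depth=16
  + 80.0.0.0/8 (H2) depth=8
  Q 80.196.192.1: descend 010100001100010011 ; hops seen [H3,H2,H3,H3] ; pick H3
  Q 205.162.0.105: descend 1100110110100010 ; hops seen [H3,H2] ; pick H2
  + 80.196.248.107/32 (H0) depth=32
  Q 252.136.104.104: descend 11 ; hops seen [H3] ; pick H3
  Q 230.67.197.52: descend 11 ; hops seen [H3] ; pick H3
  + 205.160.0.0/12 (H2) depth=12
  - 80.196.0.0/16 clear@16
  + 205.160.0.0/11 (H1) depth=11
  Q 80.0.0.1: descend 01010000 ; hops seen [H3,H2] ; pick H2
  Q 144.27.91.233: descend 1 ; hops seen [H3] ; pick H3
  Q 205.162.0.33: descend 1100110110100010 ; hops seen [H3,H1,H2,H2] ; pick H2
  - 80.0.0.0/8 clear@8
  + 80.196.240.0/20 (H0) depth=20
  + 205.162.247.88/32 (H4) depth=32
  Q 80.196.192.31: descend 010100001100010011 ; hops seen [H3,H3] ; pick H3
  Q 205.160.205.42: descend 11001101101000 ; hops seen [H3,H1,H2] ; pick H2

== LOOKUPS ==
["H3","H3","H2","H3","H3","H2","H3","H2","H3","H2"]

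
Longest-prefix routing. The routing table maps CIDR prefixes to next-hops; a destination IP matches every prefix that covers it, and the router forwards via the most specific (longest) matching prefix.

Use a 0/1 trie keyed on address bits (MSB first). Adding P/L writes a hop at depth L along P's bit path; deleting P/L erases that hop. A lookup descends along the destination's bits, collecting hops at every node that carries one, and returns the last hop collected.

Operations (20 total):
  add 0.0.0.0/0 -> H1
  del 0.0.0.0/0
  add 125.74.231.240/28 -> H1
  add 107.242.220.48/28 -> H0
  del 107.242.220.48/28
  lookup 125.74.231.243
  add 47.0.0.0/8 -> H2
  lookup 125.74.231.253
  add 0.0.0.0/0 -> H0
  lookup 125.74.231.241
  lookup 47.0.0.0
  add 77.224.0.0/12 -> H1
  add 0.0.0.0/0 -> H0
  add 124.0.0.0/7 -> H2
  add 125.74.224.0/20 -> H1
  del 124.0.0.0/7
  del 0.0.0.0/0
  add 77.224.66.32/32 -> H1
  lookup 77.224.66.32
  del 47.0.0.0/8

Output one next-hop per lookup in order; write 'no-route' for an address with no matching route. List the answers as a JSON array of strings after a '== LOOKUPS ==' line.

Process each operation:
  + 0.0.0.0/0 (H1) depth=0
  del 0.0.0.0/0 (clear depth 0)
  + 125.74.231.240/28 (H1) depth=28
  + 107.242.220.48/28 (H0) depth=28
  del 107.242.220.48/28 (clear depth 28)
  lookup 125.74.231.243: bits 0111110101001010111001111111 walk d0:-→d1:-→d2:-→d3:-→d4:-→d5:-→d6:-→d7:-→d8:-→d9:-→d10:-→d11:-→d12:-→d13:-→d14:-→d15:-→d16:-→d17:-→d18:-→d19:-→d20:-→d21:-→d22:-→d23:-→d24:-→d25:-→d26:-→d27:-→d28:H1 -> H1
  + 47.0.0.0/8 (H2) depth=8
  lookup 125.74.231.253: bits 0111110101001010111001111111 walk d0:-→d1:-→d2:-→d3:-→d4:-→d5:-→d6:-→d7:-→d8:-→d9:-→d10:-→d11:-→d12:-→d13:-→d14:-→d15:-→d16:-→d17:-→d18:-→d19:-→d20:-→d21:-→d22:-→d23:-→d24:-→d25:-→d26:-→d27:-→d28:H1 -> H1
  + 0.0.0.0/0 (H0) depth=0
  lookup 125.74.231.241: bits 0111110101001010111001111111 walk d0:H0→d1:-→d2:-→d3:-→d4:-→d5:-→d6:-→d7:-→d8:-→d9:-→d10:-→d11:-→d12:-→d13:-→d14:-→d15:-→d16:-→d17:-→d18:-→d19:-→d20:-→d21:-→d22:-→d23:-→d24:-→d25:-→d26:-→d27:-→d28:H1 -> H1
  lookup 47.0.0.0: bits 00101111 walk d0:H0→d1:-→d2:-→d3:-→d4:-→d5:-→d6:-→d7:-→d8:H2 -> H2
  + 77.224.0.0/12 (H1) depth=12
  + 0.0.0.0/0 (H0) depth=0
  + 124.0.0.0/7 (H2) depth=7
  + 125.74.224.0/20 (H1) depth=20
  del 124.0.0.0/7 (clear depth 7)
  del 0.0.0.0/0 (clear depth 0)
  + 77.224.66.32/32 (H1) depth=32
  lookup 77.224.66.32: bits 01001101111000000100001000100000 walk d0:-→d1:-→d2:-→d3:-→d4:-→d5:-→d6:-→d7:-→d8:-→d9:-→d10:-→d11:-→d12:H1→d13:-→d14:-→d15:-→d16:-→d17:-→d18:-→d19:-→d20:-→d21:-→d22:-→d23:-→d24:-→d25:-→d26:-→d27:-→d28:-→d29:-→d30:-→d31:-→d32:H1 -> H1
  del 47.0.0.0/8 (clear depth 8)

== LOOKUPS ==
["H1","H1","H1","H2","H1"]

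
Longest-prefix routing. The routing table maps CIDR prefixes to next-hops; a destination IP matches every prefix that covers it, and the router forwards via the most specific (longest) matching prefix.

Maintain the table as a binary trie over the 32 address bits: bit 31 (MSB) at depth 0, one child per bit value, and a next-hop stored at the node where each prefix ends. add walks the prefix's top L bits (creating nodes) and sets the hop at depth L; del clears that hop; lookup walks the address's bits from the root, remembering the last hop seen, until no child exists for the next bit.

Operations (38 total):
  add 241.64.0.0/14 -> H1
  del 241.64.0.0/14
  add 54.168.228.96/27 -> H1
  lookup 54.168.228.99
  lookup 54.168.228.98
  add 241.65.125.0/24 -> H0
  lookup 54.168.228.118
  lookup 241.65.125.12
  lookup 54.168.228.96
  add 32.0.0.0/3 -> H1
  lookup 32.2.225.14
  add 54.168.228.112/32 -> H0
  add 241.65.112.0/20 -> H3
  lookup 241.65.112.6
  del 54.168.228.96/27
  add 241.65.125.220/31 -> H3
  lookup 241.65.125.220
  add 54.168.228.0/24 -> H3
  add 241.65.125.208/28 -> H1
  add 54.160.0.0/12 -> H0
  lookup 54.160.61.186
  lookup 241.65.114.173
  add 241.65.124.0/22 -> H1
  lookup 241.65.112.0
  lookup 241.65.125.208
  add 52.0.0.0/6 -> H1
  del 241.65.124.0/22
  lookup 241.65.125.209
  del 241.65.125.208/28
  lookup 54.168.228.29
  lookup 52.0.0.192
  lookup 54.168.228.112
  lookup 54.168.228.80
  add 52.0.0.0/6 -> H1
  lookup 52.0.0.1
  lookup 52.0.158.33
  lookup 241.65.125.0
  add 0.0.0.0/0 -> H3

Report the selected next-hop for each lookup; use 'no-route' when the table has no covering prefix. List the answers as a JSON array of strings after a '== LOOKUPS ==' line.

Apply in order:
  add 241.64.0.0/14 -> H1 at depth 14
  - 241.64.0.0/14 clear@14
  add 54.168.228.96/27 -> H1 at depth 27
  ? 54.168.228.99  path d0:-→d1:-→d2:-→d3:-→d4:-→d5:-→d6:-→d7:-→d8:-→d9:-→d10:-→d11:-→d12:-→d13:-→d14:-→d15:-→d16:-→d17:-→d18:-→d19:-→d20:-→d21:-→d22:-→d23:-→d24:-→d25:-→d26:-→d27:H1  best=H1
  ? 54.168.228.98  path d0:-→d1:-→d2:-→d3:-→d4:-→d5:-→d6:-→d7:-→d8:-→d9:-→d10:-→d11:-→d12:-→d13:-→d14:-→d15:-→d16:-→d17:-→d18:-→d19:-→d20:-→d21:-→d22:-→d23:-→d24:-→d25:-→d26:-→d27:H1  best=H1
  add 241.65.125.0/24 -> H0 at depth 24
  ? 54.168.228.118  path d0:-→d1:-→d2:-→d3:-→d4:-→d5:-→d6:-→d7:-→d8:-→d9:-→d10:-→d11:-→d12:-→d13:-→d14:-→d15:-→d16:-→d17:-→d18:-→d19:-→d20:-→d21:-→d22:-→d23:-→d24:-→d25:-→d26:-→d27:H1  best=H1
  ? 241.65.125.12  path d0:-→d1:-→d2:-→d3:-→d4:-→d5:-→d6:-→d7:-→d8:-→d9:-→d10:-→d11:-→d12:-→d13:-→d14:-→d15:-→d16:-→d17:-→d18:-→d19:-→d20:-→d21:-→d22:-→d23:-→d24:H0  best=H0
  ? 54.168.228.96  path d0:-→d1:-→d2:-→d3:-→d4:-→d5:-→d6:-→d7:-→d8:-→d9:-→d10:-→d11:-→d12:-→d13:-→d14:-→d15:-→d16:-→d17:-→d18:-→d19:-→d20:-→d21:-→d22:-→d23:-→d24:-→d25:-→d26:-→d27:H1  best=H1
  add 32.0.0.0/3 -> H1 at depth 3
  ? 32.2.225.14  path d0:-→d1:-→d2:-→d3:H1  best=H1
  add 54.168.228.112/32 -> H0 at depth 32
  add 241.65.112.0/20 -> H3 at depth 20
  ? 241.65.112.6  path d0:-→d1:-→d2:-→d3:-→d4:-→d5:-→d6:-→d7:-→d8:-→d9:-→d10:-→d11:-→d12:-→d13:-→d14:-→d15:-→d16:-→d17:-→d18:-→d19:-→d20:H3  best=H3
  - 54.168.228.96/27 clear@27
  add 241.65.125.220/31 -> H3 at depth 31
  ? 241.65.125.220  path d0:-→d1:-→d2:-→d3:-→d4:-→d5:-→d6:-→d7:-→d8:-→d9:-→d10:-→d11:-→d12:-→d13:-→d14:-→d15:-→d16:-→d17:-→d18:-→d19:-→d20:H3→d21:-→d22:-→d23:-→d24:H0→d25:-→d26:-→d27:-→d28:-→d29:-→d30:-→d31:H3  best=H3
  add 54.168.228.0/24 -> H3 at depth 24
  add 241.65.125.208/28 -> H1 at depth 28
  add 54.160.0.0/12 -> H0 at depth 12
  ? 54.160.61.186  path d0:-→d1:-→d2:-→d3:H1→d4:-→d5:-→d6:-→d7:-→d8:-→d9:-→d10:-→d11:-→d12:H0  best=H0
  ? 241.65.114.173  path d0:-→d1:-→d2:-→d3:-→d4:-→d5:-→d6:-→d7:-→d8:-→d9:-→d10:-→d11:-→d12:-→d13:-→d14:-→d15:-→d16:-→d17:-→d18:-→d19:-→d20:H3  best=H3
  add 241.65.124.0/22 -> H1 at depth 22
  ? 241.65.112.0  path d0:-→d1:-→d2:-→d3:-→d4:-→d5:-→d6:-→d7:-→d8:-→d9:-→d10:-→d11:-→d12:-→d13:-→d14:-→d15:-→d16:-→d17:-→d18:-→d19:-→d20:H3  best=H3
  ? 241.65.125.208  path d0:-→d1:-→d2:-→d3:-→d4:-→d5:-→d6:-→d7:-→d8:-→d9:-→d10:-→d11:-→d12:-→d13:-→d14:-→d15:-→d16:-→d17:-→d18:-→d19:-→d20:H3→d21:-→d22:H1→d23:-→d24:H0→d25:-→d26:-→d27:-→d28:H1  best=H1
  add 52.0.0.0/6 -> H1 at depth 6
  - 241.65.124.0/22 clear@22
  ? 241.65.125.209  path d0:-→d1:-→d2:-→d3:-→d4:-→d5:-→d6:-→d7:-→d8:-→d9:-→d10:-→d11:-→d12:-→d13:-→d14:-→d15:-→d16:-→d17:-→d18:-→d19:-→d20:H3→d21:-→d22:-→d23:-→d24:H0→d25:-→d26:-→d27:-→d28:H1  best=H1
  - 241.65.125.208/28 clear@28
  ? 54.168.228.29  path d0:-→d1:-→d2:-→d3:H1→d4:-→d5:-→d6:H1→d7:-→d8:-→d9:-→d10:-→d11:-→d12:H0→d13:-→d14:-→d15:-→d16:-→d17:-→d18:-→d19:-→d20:-→d21:-→d22:-→d23:-→d24:H3→d25:-  best=H3
  ? 52.0.0.192  path d0:-→d1:-→d2:-→d3:H1→d4:-→d5:-→d6:H1  best=H1
  ? 54.168.228.112  path d0:-→d1:-→d2:-→d3:H1→d4:-→d5:-→d6:H1→d7:-→d8:-→d9:-→d10:-→d11:-→d12:H0→d13:-→d14:-→d15:-→d16:-→d17:-→d18:-→d19:-→d20:-→d21:-→d22:-→d23:-→d24:H3→d25:-→d26:-→d27:-→d28:-→d29:-→d30:-→d31:-→d32:H0  best=H0
  ? 54.168.228.80  path d0:-→d1:-→d2:-→d3:H1→d4:-→d5:-→d6:H1→d7:-→d8:-→d9:-→d10:-→d11:-→d12:H0→d13:-→d14:-→d15:-→d16:-→d17:-→d18:-→d19:-→d20:-→d21:-→d22:-→d23:-→d24:H3→d25:-→d26:-  best=H3
  add 52.0.0.0/6 -> H1 at depth 6
  ? 52.0.0.1  path d0:-→d1:-→d2:-→d3:H1→d4:-→d5:-→d6:H1  best=H1
  ? 52.0.158.33  path d0:-→d1:-→d2:-→d3:H1→d4:-→d5:-→d6:H1  best=H1
  ? 241.65.125.0  path d0:-→d1:-→d2:-→d3:-→d4:-→d5:-→d6:-→d7:-→d8:-→d9:-→d10:-→d11:-→d12:-→d13:-→d14:-→d15:-→d16:-→d17:-→d18:-→d19:-→d20:H3→d21:-→d22:-→d23:-→d24:H0  best=H0
  add 0.0.0.0/0 -> H3 at depth 0

== LOOKUPS ==
["H1","H1","H1","H0","H1","H1","H3","H3","H0","H3","H3","H1","H1","H3","H1","H0","H3","H1","H1","H0"]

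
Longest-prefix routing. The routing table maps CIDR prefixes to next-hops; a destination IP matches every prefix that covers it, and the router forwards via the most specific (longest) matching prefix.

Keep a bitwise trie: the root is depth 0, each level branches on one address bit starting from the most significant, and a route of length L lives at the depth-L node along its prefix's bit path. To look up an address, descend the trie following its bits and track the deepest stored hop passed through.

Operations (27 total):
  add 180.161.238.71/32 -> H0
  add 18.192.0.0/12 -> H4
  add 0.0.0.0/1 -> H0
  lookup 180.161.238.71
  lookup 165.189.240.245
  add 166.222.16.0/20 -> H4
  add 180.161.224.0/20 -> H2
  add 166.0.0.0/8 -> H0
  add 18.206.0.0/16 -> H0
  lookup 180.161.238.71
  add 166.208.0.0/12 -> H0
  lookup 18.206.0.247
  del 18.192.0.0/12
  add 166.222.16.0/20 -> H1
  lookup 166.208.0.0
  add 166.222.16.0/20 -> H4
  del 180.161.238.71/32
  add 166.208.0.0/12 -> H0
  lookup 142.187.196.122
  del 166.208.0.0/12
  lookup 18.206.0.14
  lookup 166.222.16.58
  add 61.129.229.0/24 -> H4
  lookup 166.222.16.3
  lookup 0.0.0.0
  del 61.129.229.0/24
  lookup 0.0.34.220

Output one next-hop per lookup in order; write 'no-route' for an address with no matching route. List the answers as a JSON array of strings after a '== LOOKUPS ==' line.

Apply in order:
  + 180.161.238.71/32 (H0) depth=32
  + 18.192.0.0/12 (H4) depth=12
  + 0.0.0.0/1 (H0) depth=1
  Q 180.161.238.71: descend 10110100101000011110111001000111 ; hops seen [H0] ; pick H0
  Q 165.189.240.245: descend 101 ; hops seen [∅] ; pick no-route
  + 166.222.16.0/20 (H4) depth=20
  + 180.161.224.0/20 (H2) depth=20
  + 166.0.0.0/8 (H0) depth=8
  + 18.206.0.0/16 (H0) depth=16
  Q 180.161.238.71: descend 10110100101000011110111001000111 ; hops seen [H2,H0] ; pick H0
  + 166.208.0.0/12 (H0) depth=12
  Q 18.206.0.247: descend 0001001011001110 ; hops seen [H0,H4,H0] ; pick H0
  - 18.192.0.0/12 clear@12
  + 166.222.16.0/20 (H1) depth=20
  Q 166.208.0.0: descend 101001101101 ; hops seen [H0,H0] ; pick H0
  + 166.222.16.0/20 (H4) depth=20
  - 180.161.238.71/32 clear@32
  + 166.208.0.0/12 (H0) depth=12
  Q 142.187.196.122: descend 10 ; hops seen [∅] ; pick no-route
  - 166.208.0.0/12 clear@12
  Q 18.206.0.14: descend 0001001011001110 ; hops seen [H0,H0] ; pick H0
  Q 166.222.16.58: descend 10100110110111100001 ; hops seen [H0,H4] ; pick H4
  + 61.129.229.0/24 (H4) depth=24
  Q 166.222.16.3: descend 10100110110111100001 ; hops seen [H0,H4] ; pick H4
  Q 0.0.0.0: descend 000 ; hops seen [H0] ; pick H0
  - 61.129.229.0/24 clear@24
  Q 0.0.34.220: descend 000 ; hops seen [H0] ; pick H0

== LOOKUPS ==
["H0","no-route","H0","H0","H0","no-route","H0","H4","H4","H0","H0"]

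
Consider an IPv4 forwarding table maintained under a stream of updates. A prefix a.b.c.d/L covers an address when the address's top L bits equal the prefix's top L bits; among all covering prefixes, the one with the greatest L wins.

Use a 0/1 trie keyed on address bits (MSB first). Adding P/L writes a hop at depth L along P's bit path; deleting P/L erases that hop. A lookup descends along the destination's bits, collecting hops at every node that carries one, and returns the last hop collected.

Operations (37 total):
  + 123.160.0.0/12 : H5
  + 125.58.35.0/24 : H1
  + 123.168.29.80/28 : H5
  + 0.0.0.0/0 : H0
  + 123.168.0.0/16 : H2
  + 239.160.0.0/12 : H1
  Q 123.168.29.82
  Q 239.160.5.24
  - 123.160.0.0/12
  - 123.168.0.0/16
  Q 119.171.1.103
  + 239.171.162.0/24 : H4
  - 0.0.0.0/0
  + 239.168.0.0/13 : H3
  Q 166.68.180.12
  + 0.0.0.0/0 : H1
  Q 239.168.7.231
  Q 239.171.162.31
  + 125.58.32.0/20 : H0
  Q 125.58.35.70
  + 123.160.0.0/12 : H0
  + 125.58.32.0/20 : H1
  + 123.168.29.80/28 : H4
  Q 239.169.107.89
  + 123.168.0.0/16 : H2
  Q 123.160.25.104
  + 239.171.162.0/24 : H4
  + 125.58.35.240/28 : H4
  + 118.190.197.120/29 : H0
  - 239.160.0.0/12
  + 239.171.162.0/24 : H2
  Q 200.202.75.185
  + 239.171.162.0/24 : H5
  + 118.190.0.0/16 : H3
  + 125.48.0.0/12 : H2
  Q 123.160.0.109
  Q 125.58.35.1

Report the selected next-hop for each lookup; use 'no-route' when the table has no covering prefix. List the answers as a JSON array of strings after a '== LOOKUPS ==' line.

Process each operation:
  add 123.160.0.0/12 -> H5 at depth 12
  add 125.58.35.0/24 -> H1 at depth 24
  add 123.168.29.80/28 -> H5 at depth 28
  add 0.0.0.0/0 -> H0 at depth 0
  add 123.168.0.0/16 -> H2 at depth 16
  add 239.160.0.0/12 -> H1 at depth 12
  lookup 123.168.29.82: bits 0111101110101000000111010101 walk d0:H0→d1:-→d2:-→d3:-→d4:-→d5:-→d6:-→d7:-→d8:-→d9:-→d10:-→d11:-→d12:H5→d13:-→d14:-→d15:-→d16:H2→d17:-→d18:-→d19:-→d20:-→d21:-→d22:-→d23:-→d24:-→d25:-→d26:-→d27:-→d28:H5 -> H5
  lookup 239.160.5.24: bits 111011111010 walk d0:H0→d1:-→d2:-→d3:-→d4:-→d5:-→d6:-→d7:-→d8:-→d9:-→d10:-→d11:-→d12:H1 -> H1
  del 123.160.0.0/12 (clear depth 12)
  del 123.168.0.0/16 (clear depth 16)
  lookup 119.171.1.103: bits 0111 walk d0:H0→d1:-→d2:-→d3:-→d4:- -> H0
  add 239.171.162.0/24 -> H4 at depth 24
  del 0.0.0.0/0 (clear depth 0)
  add 239.168.0.0/13 -> H3 at depth 13
  lookup 166.68.180.12: bits 1 walk d0:-→d1:- -> no-route
  add 0.0.0.0/0 -> H1 at depth 0
  lookup 239.168.7.231: bits 11101111101010 walk d0:H1→d1:-→d2:-→d3:-→d4:-→d5:-→d6:-→d7:-→d8:-→d9:-→d10:-→d11:-→d12:H1→d13:H3→d14:- -> H3
  lookup 239.171.162.31: bits 111011111010101110100010 walk d0:H1→d1:-→d2:-→d3:-→d4:-→d5:-→d6:-→d7:-→d8:-→d9:-→d10:-→d11:-→d12:H1→d13:H3→d14:-→d15:-→d16:-→d17:-→d18:-→d19:-→d20:-→d21:-→d22:-→d23:-→d24:H4 -> H4
  add 125.58.32.0/20 -> H0 at depth 20
  lookup 125.58.35.70: bits 011111010011101000100011 walk d0:H1→d1:-→d2:-→d3:-→d4:-→d5:-→d6:-→d7:-→d8:-→d9:-→d10:-→d11:-→d12:-→d13:-→d14:-→d15:-→d16:-→d17:-→d18:-→d19:-→d20:H0→d21:-→d22:-→d23:-→d24:H1 -> H1
  add 123.160.0.0/12 -> H0 at depth 12
  add 125.58.32.0/20 -> H1 at depth 20
  add 123.168.29.80/28 -> H4 at depth 28
  lookup 239.169.107.89: bits 11101111101010 walk d0:H1→d1:-→d2:-→d3:-→d4:-→d5:-→d6:-→d7:-→d8:-→d9:-→d10:-→d11:-→d12:H1→d13:H3→d14:- -> H3
  add 123.168.0.0/16 -> H2 at depth 16
  lookup 123.160.25.104: bits 011110111010 walk d0:H1→d1:-→d2:-→d3:-→d4:-→d5:-→d6:-→d7:-→d8:-→d9:-→d10:-→d11:-→d12:H0 -> H0
  add 239.171.162.0/24 -> H4 at depth 24
  add 125.58.35.240/28 -> H4 at depth 28
  add 118.190.197.120/29 -> H0 at depth 29
  del 239.160.0.0/12 (clear depth 12)
  add 239.171.162.0/24 -> H2 at depth 24
  lookup 200.202.75.185: bits 11 walk d0:H1→d1:-→d2:- -> H1
  add 239.171.162.0/24 -> H5 at depth 24
  add 118.190.0.0/16 -> H3 at depth 16
  add 125.48.0.0/12 -> H2 at depth 12
  lookup 123.160.0.109: bits 011110111010 walk d0:H1→d1:-→d2:-→d3:-→d4:-→d5:-→d6:-→d7:-→d8:-→d9:-→d10:-→d11:-→d12:H0 -> H0
  lookup 125.58.35.1: bits 011111010011101000100011 walk d0:H1→d1:-→d2:-→d3:-→d4:-→d5:-→d6:-→d7:-→d8:-→d9:-→d10:-→d11:-→d12:H2→d13:-→d14:-→d15:-→d16:-→d17:-→d18:-→d19:-→d20:H1→d21:-→d22:-→d23:-→d24:H1 -> H1

== LOOKUPS ==
["H5","H1","H0","no-route","H3","H4","H1","H3","H0","H1","H0","H1"]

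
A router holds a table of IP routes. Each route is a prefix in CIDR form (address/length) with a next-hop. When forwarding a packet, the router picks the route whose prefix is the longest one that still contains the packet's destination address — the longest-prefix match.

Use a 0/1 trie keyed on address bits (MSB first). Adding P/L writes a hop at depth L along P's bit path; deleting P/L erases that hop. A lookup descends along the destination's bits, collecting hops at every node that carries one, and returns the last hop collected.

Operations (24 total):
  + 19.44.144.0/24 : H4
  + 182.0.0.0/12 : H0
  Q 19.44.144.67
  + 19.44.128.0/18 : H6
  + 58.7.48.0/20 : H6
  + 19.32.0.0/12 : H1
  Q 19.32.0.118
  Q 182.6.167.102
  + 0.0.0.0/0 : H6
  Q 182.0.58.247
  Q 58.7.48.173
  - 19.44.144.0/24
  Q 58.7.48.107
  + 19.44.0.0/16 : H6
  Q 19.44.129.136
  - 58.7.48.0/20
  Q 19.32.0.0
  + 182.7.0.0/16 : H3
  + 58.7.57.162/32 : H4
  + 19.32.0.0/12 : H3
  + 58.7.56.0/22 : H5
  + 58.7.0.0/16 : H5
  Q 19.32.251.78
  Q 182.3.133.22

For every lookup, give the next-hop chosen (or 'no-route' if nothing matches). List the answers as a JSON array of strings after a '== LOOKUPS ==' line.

Process each operation:
  + 19.44.144.0/24 (H4) depth=24
  + 182.0.0.0/12 (H0) depth=12
  ? 19.44.144.67  path d0:-→d1:-→d2:-→d3:-→d4:-→d5:-→d6:-→d7:-→d8:-→d9:-→d10:-→d11:-→d12:-→d13:-→d14:-→d15:-→d16:-→d17:-→d18:-→d19:-→d20:-→d21:-→d22:-→d23:-→d24:H4  best=H4
  + 19.44.128.0/18 (H6) depth=18
  + 58.7.48.0/20 (H6) depth=20
  + 19.32.0.0/12 (H1) depth=12
  ? 19.32.0.118  path d0:-→d1:-→d2:-→d3:-→d4:-→d5:-→d6:-→d7:-→d8:-→d9:-→d10:-→d11:-→d12:H1  best=H1
  ? 182.6.167.102  path d0:-→d1:-→d2:-→d3:-→d4:-→d5:-→d6:-→d7:-→d8:-→d9:-→d10:-→d11:-→d12:H0  best=H0
  + 0.0.0.0/0 (H6) depth=0
  ? 182.0.58.247  path d0:H6→d1:-→d2:-→d3:-→d4:-→d5:-→d6:-→d7:-→d8:-→d9:-→d10:-→d11:-→d12:H0  best=H0
  ? 58.7.48.173  path d0:H6→d1:-→d2:-→d3:-→d4:-→d5:-→d6:-→d7:-→d8:-→d9:-→d10:-→d11:-→d12:-→d13:-→d14:-→d15:-→d16:-→d17:-→d18:-→d19:-→d20:H6  best=H6
  - 19.44.144.0/24 clear@24
  ? 58.7.48.107  path d0:H6→d1:-→d2:-→d3:-→d4:-→d5:-→d6:-→d7:-→d8:-→d9:-→d10:-→d11:-→d12:-→d13:-→d14:-→d15:-→d16:-→d17:-→d18:-→d19:-→d20:H6  best=H6
  + 19.44.0.0/16 (H6) depth=16
  ? 19.44.129.136  path d0:H6→d1:-→d2:-→d3:-→d4:-→d5:-→d6:-→d7:-→d8:-→d9:-→d10:-→d11:-→d12:H1→d13:-→d14:-→d15:-→d16:H6→d17:-→d18:H6→d19:-  best=H6
  - 58.7.48.0/20 clear@20
  ? 19.32.0.0  path d0:H6→d1:-→d2:-→d3:-→d4:-→d5:-→d6:-→d7:-→d8:-→d9:-→d10:-→d11:-→d12:H1  best=H1
  + 182.7.0.0/16 (H3) depth=16
  + 58.7.57.162/32 (H4) depth=32
  + 19.32.0.0/12 (H3) depth=12
  + 58.7.56.0/22 (H5) depth=22
  + 58.7.0.0/16 (H5) depth=16
  ? 19.32.251.78  path d0:H6→d1:-→d2:-→d3:-→d4:-→d5:-→d6:-→d7:-→d8:-→d9:-→d10:-→d11:-→d12:H3  best=H3
  ? 182.3.133.22  path d0:H6→d1:-→d2:-→d3:-→d4:-→d5:-→d6:-→d7:-→d8:-→d9:-→d10:-→d11:-→d12:H0→d13:-  best=H0

== LOOKUPS ==
["H4","H1","H0","H0","H6","H6","H6","H1","H3","H0"]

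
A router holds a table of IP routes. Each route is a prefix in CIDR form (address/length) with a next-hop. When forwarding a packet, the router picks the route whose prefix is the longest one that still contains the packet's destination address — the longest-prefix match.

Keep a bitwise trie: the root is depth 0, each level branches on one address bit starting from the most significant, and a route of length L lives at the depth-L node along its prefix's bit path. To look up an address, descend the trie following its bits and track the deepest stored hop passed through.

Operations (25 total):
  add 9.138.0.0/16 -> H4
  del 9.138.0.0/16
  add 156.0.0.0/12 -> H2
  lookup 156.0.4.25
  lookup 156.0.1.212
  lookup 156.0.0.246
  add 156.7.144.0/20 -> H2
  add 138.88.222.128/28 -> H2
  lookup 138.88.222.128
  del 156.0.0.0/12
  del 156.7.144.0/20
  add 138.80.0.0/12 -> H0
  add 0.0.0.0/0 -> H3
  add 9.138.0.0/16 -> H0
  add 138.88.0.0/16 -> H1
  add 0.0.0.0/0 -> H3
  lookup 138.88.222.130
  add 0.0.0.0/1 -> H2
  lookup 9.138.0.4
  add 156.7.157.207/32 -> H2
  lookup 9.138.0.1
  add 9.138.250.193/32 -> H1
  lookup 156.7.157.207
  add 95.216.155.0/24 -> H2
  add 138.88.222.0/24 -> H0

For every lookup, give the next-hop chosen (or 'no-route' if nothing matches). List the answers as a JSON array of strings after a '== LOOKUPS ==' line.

Trace:
  + 9.138.0.0/16 (H4) depth=16
  - 9.138.0.0/16 clear@16
  + 156.0.0.0/12 (H2) depth=12
  Q 156.0.4.25: descend 100111000000 ; hops seen [H2] ; pick H2
  Q 156.0.1.212: descend 100111000000 ; hops seen [H2] ; pick H2
  Q 156.0.0.246: descend 100111000000 ; hops seen [H2] ; pick H2
  + 156.7.144.0/20 (H2) depth=20
  + 138.88.222.128/28 (H2) depth=28
  Q 138.88.222.128: descend 1000101001011000110111101000 ; hops seen [H2] ; pick H2
  - 156.0.0.0/12 clear@12
  - 156.7.144.0/20 clear@20
  + 138.80.0.0/12 (H0) depth=12
  + 0.0.0.0/0 (H3) depth=0
  + 9.138.0.0/16 (H0) depth=16
  + 138.88.0.0/16 (H1) depth=16
  + 0.0.0.0/0 (H3) depth=0
  Q 138.88.222.130: descend 1000101001011000110111101000 ; hops seen [H3,H0,H1,H2] ; pick H2
  + 0.0.0.0/1 (H2) depth=1
  Q 9.138.0.4: descend 0000100110001010 ; hops seen [H3,H2,H0] ; pick H0
  + 156.7.157.207/32 (H2) depth=32
  Q 9.138.0.1: descend 0000100110001010 ; hops seen [H3,H2,H0] ; pick H0
  + 9.138.250.193/32 (H1) depth=32
  Q 156.7.157.207: descend 10011100000001111001110111001111 ; hops seen [H3,H2] ; pick H2
  + 95.216.155.0/24 (H2) depth=24
  + 138.88.222.0/24 (H0) depth=24

== LOOKUPS ==
["H2","H2","H2","H2","H2","H0","H0","H2"]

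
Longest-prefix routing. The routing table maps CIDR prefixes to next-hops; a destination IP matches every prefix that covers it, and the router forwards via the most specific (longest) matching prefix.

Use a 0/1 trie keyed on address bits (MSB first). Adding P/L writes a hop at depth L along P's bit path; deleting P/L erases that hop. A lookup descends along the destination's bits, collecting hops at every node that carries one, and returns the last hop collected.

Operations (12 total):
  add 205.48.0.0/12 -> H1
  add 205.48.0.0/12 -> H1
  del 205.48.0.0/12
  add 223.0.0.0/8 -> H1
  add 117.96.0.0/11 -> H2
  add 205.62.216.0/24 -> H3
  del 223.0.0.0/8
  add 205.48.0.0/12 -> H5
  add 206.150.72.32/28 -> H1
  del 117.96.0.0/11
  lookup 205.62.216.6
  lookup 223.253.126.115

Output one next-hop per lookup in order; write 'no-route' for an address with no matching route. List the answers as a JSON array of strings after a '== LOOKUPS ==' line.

Apply in order:
  add 205.48.0.0/12 -> H1 at depth 12
  add 205.48.0.0/12 -> H1 at depth 12
  - 205.48.0.0/12 clear@12
  add 223.0.0.0/8 -> H1 at depth 8
  add 117.96.0.0/11 -> H2 at depth 11
  add 205.62.216.0/24 -> H3 at depth 24
  - 223.0.0.0/8 clear@8
  add 205.48.0.0/12 -> H5 at depth 12
  add 206.150.72.32/28 -> H1 at depth 28
  - 117.96.0.0/11 clear@11
  Q 205.62.216.6: descend 110011010011111011011000 ; hops seen [H5,H3] ; pick H3
  Q 223.253.126.115: descend 11011111 ; hops seen [∅] ; pick no-route

== LOOKUPS ==
["H3","no-route"]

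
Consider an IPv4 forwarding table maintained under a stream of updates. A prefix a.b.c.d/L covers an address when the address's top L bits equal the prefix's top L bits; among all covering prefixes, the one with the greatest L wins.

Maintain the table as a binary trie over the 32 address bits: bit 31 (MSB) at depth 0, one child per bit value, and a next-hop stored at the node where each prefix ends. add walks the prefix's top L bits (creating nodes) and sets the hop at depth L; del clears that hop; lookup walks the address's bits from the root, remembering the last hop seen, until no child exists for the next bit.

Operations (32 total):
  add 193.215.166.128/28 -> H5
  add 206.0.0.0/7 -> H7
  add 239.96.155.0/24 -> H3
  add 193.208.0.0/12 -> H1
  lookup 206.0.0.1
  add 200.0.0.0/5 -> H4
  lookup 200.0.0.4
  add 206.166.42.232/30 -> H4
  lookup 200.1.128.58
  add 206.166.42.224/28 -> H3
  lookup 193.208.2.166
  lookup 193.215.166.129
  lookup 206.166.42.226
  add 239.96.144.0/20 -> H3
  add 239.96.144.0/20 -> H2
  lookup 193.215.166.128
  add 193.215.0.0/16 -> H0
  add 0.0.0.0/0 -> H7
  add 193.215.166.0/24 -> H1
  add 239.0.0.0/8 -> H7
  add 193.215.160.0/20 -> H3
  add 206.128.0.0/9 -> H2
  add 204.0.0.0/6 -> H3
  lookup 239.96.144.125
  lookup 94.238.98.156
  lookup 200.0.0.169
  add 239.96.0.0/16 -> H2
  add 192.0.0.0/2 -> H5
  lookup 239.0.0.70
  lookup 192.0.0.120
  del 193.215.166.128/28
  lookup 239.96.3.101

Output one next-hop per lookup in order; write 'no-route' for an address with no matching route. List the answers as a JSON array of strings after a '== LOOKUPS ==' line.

Apply in order:
  add 193.215.166.128/28 -> H5 at depth 28
  add 206.0.0.0/7 -> H7 at depth 7
  add 239.96.155.0/24 -> H3 at depth 24
  add 193.208.0.0/12 -> H1 at depth 12
  lookup 206.0.0.1: bits 1100111 walk d0:-→d1:-→d2:-→d3:-→d4:-→d5:-→d6:-→d7:H7 -> H7
  add 200.0.0.0/5 -> H4 at depth 5
  lookup 200.0.0.4: bits 11001 walk d0:-→d1:-→d2:-→d3:-→d4:-→d5:H4 -> H4
  add 206.166.42.232/30 -> H4 at depth 30
  lookup 200.1.128.58: bits 11001 walk d0:-→d1:-→d2:-→d3:-→d4:-→d5:H4 -> H4
  add 206.166.42.224/28 -> H3 at depth 28
  lookup 193.208.2.166: bits 1100000111010 walk d0:-→d1:-→d2:-→d3:-→d4:-→d5:-→d6:-→d7:-→d8:-→d9:-→d10:-→d11:-→d12:H1→d13:- -> H1
  lookup 193.215.166.129: bits 1100000111010111101001101000 walk d0:-→d1:-→d2:-→d3:-→d4:-→d5:-→d6:-→d7:-→d8:-→d9:-→d10:-→d11:-→d12:H1→d13:-→d14:-→d15:-→d16:-→d17:-→d18:-→d19:-→d20:-→d21:-→d22:-→d23:-→d24:-→d25:-→d26:-→d27:-→d28:H5 -> H5
  lookup 206.166.42.226: bits 1100111010100110001010101110 walk d0:-→d1:-→d2:-→d3:-→d4:-→d5:H4→d6:-→d7:H7→d8:-→d9:-→d10:-→d11:-→d12:-→d13:-→d14:-→d15:-→d16:-→d17:-→d18:-→d19:-→d20:-→d21:-→d22:-→d23:-→d24:-→d25:-→d26:-→d27:-→d28:H3 -> H3
  add 239.96.144.0/20 -> H3 at depth 20
  add 239.96.144.0/20 -> H2 at depth 20
  lookup 193.215.166.128: bits 1100000111010111101001101000 walk d0:-→d1:-→d2:-→d3:-→d4:-→d5:-→d6:-→d7:-→d8:-→d9:-→d10:-→d11:-→d12:H1→d13:-→d14:-→d15:-→d16:-→d17:-→d18:-→d19:-→d20:-→d21:-→d22:-→d23:-→d24:-→d25:-→d26:-→d27:-→d28:H5 -> H5
  add 193.215.0.0/16 -> H0 at depth 16
  add 0.0.0.0/0 -> H7 at depth 0
  add 193.215.166.0/24 -> H1 at depth 24
  add 239.0.0.0/8 -> H7 at depth 8
  add 193.215.160.0/20 -> H3 at depth 20
  add 206.128.0.0/9 -> H2 at depth 9
  add 204.0.0.0/6 -> H3 at depth 6
  lookup 239.96.144.125: bits 11101111011000001001 walk d0:H7→d1:-→d2:-→d3:-→d4:-→d5:-→d6:-→d7:-→d8:H7→d9:-→d10:-→d11:-→d12:-→d13:-→d14:-→d15:-→d16:-→d17:-→d18:-→d19:-→d20:H2 -> H2
  lookup 94.238.98.156: bits ε walk d0:H7 -> H7
  lookup 200.0.0.169: bits 11001 walk d0:H7→d1:-→d2:-→d3:-→d4:-→d5:H4 -> H4
  add 239.96.0.0/16 -> H2 at depth 16
  add 192.0.0.0/2 -> H5 at depth 2
  lookup 239.0.0.70: bits 111011110 walk d0:H7→d1:-→d2:H5→d3:-→d4:-→d5:-→d6:-→d7:-→d8:H7→d9:- -> H7
  lookup 192.0.0.120: bits 1100000 walk d0:H7→d1:-→d2:H5→d3:-→d4:-→d5:-→d6:-→d7:- -> H5
  - 193.215.166.128/28 clear@28
  lookup 239.96.3.101: bits 1110111101100000 walk d0:H7→d1:-→d2:H5→d3:-→d4:-→d5:-→d6:-→d7:-→d8:H7→d9:-→d10:-→d11:-→d12:-→d13:-→d14:-→d15:-→d16:H2 -> H2

== LOOKUPS ==
["H7","H4","H4","H1","H5","H3","H5","H2","H7","H4","H7","H5","H2"]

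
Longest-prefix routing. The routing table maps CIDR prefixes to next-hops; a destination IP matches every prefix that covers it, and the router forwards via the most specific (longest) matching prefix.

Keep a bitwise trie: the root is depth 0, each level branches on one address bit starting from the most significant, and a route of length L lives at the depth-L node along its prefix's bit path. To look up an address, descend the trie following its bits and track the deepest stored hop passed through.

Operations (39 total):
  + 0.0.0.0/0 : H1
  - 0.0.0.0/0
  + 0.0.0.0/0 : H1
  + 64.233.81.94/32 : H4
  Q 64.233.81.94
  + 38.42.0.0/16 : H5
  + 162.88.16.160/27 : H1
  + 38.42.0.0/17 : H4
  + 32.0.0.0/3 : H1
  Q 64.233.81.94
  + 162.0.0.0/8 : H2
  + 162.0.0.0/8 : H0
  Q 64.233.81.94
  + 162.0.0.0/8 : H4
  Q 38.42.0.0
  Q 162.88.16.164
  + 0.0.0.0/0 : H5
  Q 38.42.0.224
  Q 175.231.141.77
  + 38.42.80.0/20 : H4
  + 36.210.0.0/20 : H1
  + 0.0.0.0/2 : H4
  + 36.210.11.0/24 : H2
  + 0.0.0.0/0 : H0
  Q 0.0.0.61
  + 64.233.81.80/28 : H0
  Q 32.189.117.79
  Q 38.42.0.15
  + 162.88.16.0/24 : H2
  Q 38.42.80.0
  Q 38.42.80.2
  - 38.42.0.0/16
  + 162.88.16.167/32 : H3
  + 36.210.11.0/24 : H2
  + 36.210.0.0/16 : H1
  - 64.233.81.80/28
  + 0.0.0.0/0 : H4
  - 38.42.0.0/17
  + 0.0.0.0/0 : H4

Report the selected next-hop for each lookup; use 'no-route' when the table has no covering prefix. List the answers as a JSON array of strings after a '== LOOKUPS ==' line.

Apply in order:
  add 0.0.0.0/0 -> H1 at depth 0
  del 0.0.0.0/0 (clear depth 0)
  add 0.0.0.0/0 -> H1 at depth 0
  add 64.233.81.94/32 -> H4 at depth 32
  lookup 64.233.81.94: bits 01000000111010010101000101011110 walk d0:H1→d1:-→d2:-→d3:-→d4:-→d5:-→d6:-→d7:-→d8:-→d9:-→d10:-→d11:-→d12:-→d13:-→d14:-→d15:-→d16:-→d17:-→d18:-→d19:-→d20:-→d21:-→d22:-→d23:-→d24:-→d25:-→d26:-→d27:-→d28:-→d29:-→d30:-→d31:-→d32:H4 -> H4
  add 38.42.0.0/16 -> H5 at depth 16
  add 162.88.16.160/27 -> H1 at depth 27
  add 38.42.0.0/17 -> H4 at depth 17
  add 32.0.0.0/3 -> H1 at depth 3
  lookup 64.233.81.94: bits 01000000111010010101000101011110 walk d0:H1→d1:-→d2:-→d3:-→d4:-→d5:-→d6:-→d7:-→d8:-→d9:-→d10:-→d11:-→d12:-→d13:-→d14:-→d15:-→d16:-→d17:-→d18:-→d19:-→d20:-→d21:-→d22:-→d23:-→d24:-→d25:-→d26:-→d27:-→d28:-→d29:-→d30:-→d31:-→d32:H4 -> H4
  add 162.0.0.0/8 -> H2 at depth 8
  add 162.0.0.0/8 -> H0 at depth 8
  lookup 64.233.81.94: bits 01000000111010010101000101011110 walk d0:H1→d1:-→d2:-→d3:-→d4:-→d5:-→d6:-→d7:-→d8:-→d9:-→d10:-→d11:-→d12:-→d13:-→d14:-→d15:-→d16:-→d17:-→d18:-→d19:-→d20:-→d21:-→d22:-→d23:-→d24:-→d25:-→d26:-→d27:-→d28:-→d29:-→d30:-→d31:-→d32:H4 -> H4
  add 162.0.0.0/8 -> H4 at depth 8
  lookup 38.42.0.0: bits 00100110001010100 walk d0:H1→d1:-→d2:-→d3:H1→d4:-→d5:-→d6:-→d7:-→d8:-→d9:-→d10:-→d11:-→d12:-→d13:-→d14:-→d15:-→d16:H5→d17:H4 -> H4
  lookup 162.88.16.164: bits 101000100101100000010000101 walk d0:H1→d1:-→d2:-→d3:-→d4:-→d5:-→d6:-→d7:-→d8:H4→d9:-→d10:-→d11:-→d12:-→d13:-→d14:-→d15:-→d16:-→d17:-→d18:-→d19:-→d20:-→d21:-→d22:-→d23:-→d24:-→d25:-→d26:-→d27:H1 -> H1
  add 0.0.0.0/0 -> H5 at depth 0
  lookup 38.42.0.224: bits 00100110001010100 walk d0:H5→d1:-→d2:-→d3:H1→d4:-→d5:-→d6:-→d7:-→d8:-→d9:-→d10:-→d11:-→d12:-→d13:-→d14:-→d15:-→d16:H5→d17:H4 -> H4
  lookup 175.231.141.77: bits 1010 walk d0:H5→d1:-→d2:-→d3:-→d4:- -> H5
  add 38.42.80.0/20 -> H4 at depth 20
  add 36.210.0.0/20 -> H1 at depth 20
  add 0.0.0.0/2 -> H4 at depth 2
  add 36.210.11.0/24 -> H2 at depth 24
  add 0.0.0.0/0 -> H0 at depth 0
  lookup 0.0.0.61: bits 00 walk d0:H0→d1:-→d2:H4 -> H4
  add 64.233.81.80/28 -> H0 at depth 28
  lookup 32.189.117.79: bits 00100 walk d0:H0→d1:-→d2:H4→d3:H1→d4:-→d5:- -> H1
  lookup 38.42.0.15: bits 00100110001010100 walk d0:H0→d1:-→d2:H4→d3:H1→d4:-→d5:-→d6:-→d7:-→d8:-→d9:-→d10:-→d11:-→d12:-→d13:-→d14:-→d15:-→d16:H5→d17:H4 -> H4
  add 162.88.16.0/24 -> H2 at depth 24
  lookup 38.42.80.0: bits 00100110001010100101 walk d0:H0→d1:-→d2:H4→d3:H1→d4:-→d5:-→d6:-→d7:-→d8:-→d9:-→d10:-→d11:-→d12:-→d13:-→d14:-→d15:-→d16:H5→d17:H4→d18:-→d19:-→d20:H4 -> H4
  lookup 38.42.80.2: bits 00100110001010100101 walk d0:H0→d1:-→d2:H4→d3:H1→d4:-→d5:-→d6:-→d7:-→d8:-→d9:-→d10:-→d11:-→d12:-→d13:-→d14:-→d15:-→d16:H5→d17:H4→d18:-→d19:-→d20:H4 -> H4
  del 38.42.0.0/16 (clear depth 16)
  add 162.88.16.167/32 -> H3 at depth 32
  add 36.210.11.0/24 -> H2 at depth 24
  add 36.210.0.0/16 -> H1 at depth 16
  del 64.233.81.80/28 (clear depth 28)
  add 0.0.0.0/0 -> H4 at depth 0
  del 38.42.0.0/17 (clear depth 17)
  add 0.0.0.0/0 -> H4 at depth 0

== LOOKUPS ==
["H4","H4","H4","H4","H1","H4","H5","H4","H1","H4","H4","H4"]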